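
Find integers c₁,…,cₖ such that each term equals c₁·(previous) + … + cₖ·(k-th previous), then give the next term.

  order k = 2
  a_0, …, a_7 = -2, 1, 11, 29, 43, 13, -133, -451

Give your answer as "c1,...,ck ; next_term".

3,-4 ; -821

  a_2 = 3·1 + -4·-2 = 11
  a_3 = 3·11 + -4·1 = 29
  a_4 = 3·29 + -4·11 = 43
  a_5 = 3·43 + -4·29 = 13
  a_6 = 3·13 + -4·43 = -133
  a_7 = 3·-133 + -4·13 = -451
  a_8 = 3·-451 + -4·-133 = -821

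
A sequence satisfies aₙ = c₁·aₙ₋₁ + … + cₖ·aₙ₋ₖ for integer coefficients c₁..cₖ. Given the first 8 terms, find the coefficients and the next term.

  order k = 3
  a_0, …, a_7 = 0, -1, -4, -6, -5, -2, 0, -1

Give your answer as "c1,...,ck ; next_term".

  a_3 = 2·-4 + -2·-1 + 1·0 = -6
  a_4 = 2·-6 + -2·-4 + 1·-1 = -5
  a_5 = 2·-5 + -2·-6 + 1·-4 = -2
  a_6 = 2·-2 + -2·-5 + 1·-6 = 0
  a_7 = 2·0 + -2·-2 + 1·-5 = -1
  a_8 = 2·-1 + -2·0 + 1·-2 = -4

2,-2,1 ; -4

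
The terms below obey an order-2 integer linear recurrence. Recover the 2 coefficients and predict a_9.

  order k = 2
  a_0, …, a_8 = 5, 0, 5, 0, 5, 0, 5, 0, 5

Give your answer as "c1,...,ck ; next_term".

0,1 ; 0

  a_2 = 0·0 + 1·5 = 5
  a_3 = 0·5 + 1·0 = 0
  a_4 = 0·0 + 1·5 = 5
  a_5 = 0·5 + 1·0 = 0
  a_6 = 0·0 + 1·5 = 5
  a_7 = 0·5 + 1·0 = 0
  a_8 = 0·0 + 1·5 = 5
  a_9 = 0·5 + 1·0 = 0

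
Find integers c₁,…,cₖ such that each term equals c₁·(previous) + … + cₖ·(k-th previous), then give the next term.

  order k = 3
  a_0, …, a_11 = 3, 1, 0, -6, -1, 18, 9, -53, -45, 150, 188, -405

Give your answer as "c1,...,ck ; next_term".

  a_3 = 0·0 + -3·1 + -1·3 = -6
  a_4 = 0·-6 + -3·0 + -1·1 = -1
  a_5 = 0·-1 + -3·-6 + -1·0 = 18
  a_6 = 0·18 + -3·-1 + -1·-6 = 9
  a_7 = 0·9 + -3·18 + -1·-1 = -53
  a_8 = 0·-53 + -3·9 + -1·18 = -45
  a_9 = 0·-45 + -3·-53 + -1·9 = 150
  a_10 = 0·150 + -3·-45 + -1·-53 = 188
  a_11 = 0·188 + -3·150 + -1·-45 = -405
  a_12 = 0·-405 + -3·188 + -1·150 = -714

0,-3,-1 ; -714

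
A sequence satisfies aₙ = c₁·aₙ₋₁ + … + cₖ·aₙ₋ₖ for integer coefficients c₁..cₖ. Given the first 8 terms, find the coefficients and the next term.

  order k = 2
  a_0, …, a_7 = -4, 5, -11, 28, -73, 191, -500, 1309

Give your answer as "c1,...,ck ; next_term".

  a_2 = -3·5 + -1·-4 = -11
  a_3 = -3·-11 + -1·5 = 28
  a_4 = -3·28 + -1·-11 = -73
  a_5 = -3·-73 + -1·28 = 191
  a_6 = -3·191 + -1·-73 = -500
  a_7 = -3·-500 + -1·191 = 1309
  a_8 = -3·1309 + -1·-500 = -3427

-3,-1 ; -3427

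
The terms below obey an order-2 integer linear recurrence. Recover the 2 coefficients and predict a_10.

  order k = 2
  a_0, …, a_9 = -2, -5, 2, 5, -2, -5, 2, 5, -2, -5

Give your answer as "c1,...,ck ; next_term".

  a_2 = 0·-5 + -1·-2 = 2
  a_3 = 0·2 + -1·-5 = 5
  a_4 = 0·5 + -1·2 = -2
  a_5 = 0·-2 + -1·5 = -5
  a_6 = 0·-5 + -1·-2 = 2
  a_7 = 0·2 + -1·-5 = 5
  a_8 = 0·5 + -1·2 = -2
  a_9 = 0·-2 + -1·5 = -5
  a_10 = 0·-5 + -1·-2 = 2

0,-1 ; 2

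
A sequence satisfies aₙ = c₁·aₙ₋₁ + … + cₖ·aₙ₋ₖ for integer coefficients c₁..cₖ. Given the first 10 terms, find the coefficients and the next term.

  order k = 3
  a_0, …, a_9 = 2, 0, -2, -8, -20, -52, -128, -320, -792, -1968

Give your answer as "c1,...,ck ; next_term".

  a_3 = 2·-2 + 2·0 + -2·2 = -8
  a_4 = 2·-8 + 2·-2 + -2·0 = -20
  a_5 = 2·-20 + 2·-8 + -2·-2 = -52
  a_6 = 2·-52 + 2·-20 + -2·-8 = -128
  a_7 = 2·-128 + 2·-52 + -2·-20 = -320
  a_8 = 2·-320 + 2·-128 + -2·-52 = -792
  a_9 = 2·-792 + 2·-320 + -2·-128 = -1968
  a_10 = 2·-1968 + 2·-792 + -2·-320 = -4880

2,2,-2 ; -4880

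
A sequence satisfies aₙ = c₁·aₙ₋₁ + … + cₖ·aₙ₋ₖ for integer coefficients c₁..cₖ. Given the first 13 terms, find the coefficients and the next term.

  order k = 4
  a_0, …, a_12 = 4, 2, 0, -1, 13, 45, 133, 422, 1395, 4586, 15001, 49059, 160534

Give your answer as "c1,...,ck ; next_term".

  a_4 = 3·-1 + 0·0 + 2·2 + 3·4 = 13
  a_5 = 3·13 + 0·-1 + 2·0 + 3·2 = 45
  a_6 = 3·45 + 0·13 + 2·-1 + 3·0 = 133
  a_7 = 3·133 + 0·45 + 2·13 + 3·-1 = 422
  a_8 = 3·422 + 0·133 + 2·45 + 3·13 = 1395
  a_9 = 3·1395 + 0·422 + 2·133 + 3·45 = 4586
  a_10 = 3·4586 + 0·1395 + 2·422 + 3·133 = 15001
  a_11 = 3·15001 + 0·4586 + 2·1395 + 3·422 = 49059
  a_12 = 3·49059 + 0·15001 + 2·4586 + 3·1395 = 160534
  a_13 = 3·160534 + 0·49059 + 2·15001 + 3·4586 = 525362

3,0,2,3 ; 525362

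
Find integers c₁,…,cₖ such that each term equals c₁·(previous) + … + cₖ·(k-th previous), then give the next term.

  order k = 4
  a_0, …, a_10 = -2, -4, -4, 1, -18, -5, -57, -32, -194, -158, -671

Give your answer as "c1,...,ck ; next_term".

  a_4 = 0·1 + 3·-4 + 1·-4 + 1·-2 = -18
  a_5 = 0·-18 + 3·1 + 1·-4 + 1·-4 = -5
  a_6 = 0·-5 + 3·-18 + 1·1 + 1·-4 = -57
  a_7 = 0·-57 + 3·-5 + 1·-18 + 1·1 = -32
  a_8 = 0·-32 + 3·-57 + 1·-5 + 1·-18 = -194
  a_9 = 0·-194 + 3·-32 + 1·-57 + 1·-5 = -158
  a_10 = 0·-158 + 3·-194 + 1·-32 + 1·-57 = -671
  a_11 = 0·-671 + 3·-158 + 1·-194 + 1·-32 = -700

0,3,1,1 ; -700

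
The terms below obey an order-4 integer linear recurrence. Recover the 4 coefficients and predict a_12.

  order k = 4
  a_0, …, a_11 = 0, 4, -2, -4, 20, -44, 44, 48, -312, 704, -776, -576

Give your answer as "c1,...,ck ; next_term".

  a_4 = -2·-4 + -2·-2 + 2·4 + -2·0 = 20
  a_5 = -2·20 + -2·-4 + 2·-2 + -2·4 = -44
  a_6 = -2·-44 + -2·20 + 2·-4 + -2·-2 = 44
  a_7 = -2·44 + -2·-44 + 2·20 + -2·-4 = 48
  a_8 = -2·48 + -2·44 + 2·-44 + -2·20 = -312
  a_9 = -2·-312 + -2·48 + 2·44 + -2·-44 = 704
  a_10 = -2·704 + -2·-312 + 2·48 + -2·44 = -776
  a_11 = -2·-776 + -2·704 + 2·-312 + -2·48 = -576
  a_12 = -2·-576 + -2·-776 + 2·704 + -2·-312 = 4736

-2,-2,2,-2 ; 4736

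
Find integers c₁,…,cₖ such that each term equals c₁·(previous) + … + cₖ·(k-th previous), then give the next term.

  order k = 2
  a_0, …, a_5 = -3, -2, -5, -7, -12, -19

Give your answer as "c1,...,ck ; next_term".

1,1 ; -31

  a_2 = 1·-2 + 1·-3 = -5
  a_3 = 1·-5 + 1·-2 = -7
  a_4 = 1·-7 + 1·-5 = -12
  a_5 = 1·-12 + 1·-7 = -19
  a_6 = 1·-19 + 1·-12 = -31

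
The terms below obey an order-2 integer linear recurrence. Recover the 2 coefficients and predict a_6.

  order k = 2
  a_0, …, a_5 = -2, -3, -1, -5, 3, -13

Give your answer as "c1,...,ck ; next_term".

  a_2 = -1·-3 + 2·-2 = -1
  a_3 = -1·-1 + 2·-3 = -5
  a_4 = -1·-5 + 2·-1 = 3
  a_5 = -1·3 + 2·-5 = -13
  a_6 = -1·-13 + 2·3 = 19

-1,2 ; 19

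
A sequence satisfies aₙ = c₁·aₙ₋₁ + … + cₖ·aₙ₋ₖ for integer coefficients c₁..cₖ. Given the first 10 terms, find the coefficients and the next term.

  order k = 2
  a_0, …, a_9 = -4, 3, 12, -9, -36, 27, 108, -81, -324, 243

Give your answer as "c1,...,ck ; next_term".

  a_2 = 0·3 + -3·-4 = 12
  a_3 = 0·12 + -3·3 = -9
  a_4 = 0·-9 + -3·12 = -36
  a_5 = 0·-36 + -3·-9 = 27
  a_6 = 0·27 + -3·-36 = 108
  a_7 = 0·108 + -3·27 = -81
  a_8 = 0·-81 + -3·108 = -324
  a_9 = 0·-324 + -3·-81 = 243
  a_10 = 0·243 + -3·-324 = 972

0,-3 ; 972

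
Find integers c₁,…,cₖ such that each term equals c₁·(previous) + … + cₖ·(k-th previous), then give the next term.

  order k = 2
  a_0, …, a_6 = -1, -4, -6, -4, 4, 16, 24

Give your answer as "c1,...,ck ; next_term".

  a_2 = 2·-4 + -2·-1 = -6
  a_3 = 2·-6 + -2·-4 = -4
  a_4 = 2·-4 + -2·-6 = 4
  a_5 = 2·4 + -2·-4 = 16
  a_6 = 2·16 + -2·4 = 24
  a_7 = 2·24 + -2·16 = 16

2,-2 ; 16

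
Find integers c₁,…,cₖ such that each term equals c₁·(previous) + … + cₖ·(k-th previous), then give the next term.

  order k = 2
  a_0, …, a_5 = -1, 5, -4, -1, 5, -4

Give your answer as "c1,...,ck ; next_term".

  a_2 = -1·5 + -1·-1 = -4
  a_3 = -1·-4 + -1·5 = -1
  a_4 = -1·-1 + -1·-4 = 5
  a_5 = -1·5 + -1·-1 = -4
  a_6 = -1·-4 + -1·5 = -1

-1,-1 ; -1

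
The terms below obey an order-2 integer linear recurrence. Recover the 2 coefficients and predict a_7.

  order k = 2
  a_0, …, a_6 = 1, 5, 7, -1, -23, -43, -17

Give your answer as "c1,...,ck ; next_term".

  a_2 = 2·5 + -3·1 = 7
  a_3 = 2·7 + -3·5 = -1
  a_4 = 2·-1 + -3·7 = -23
  a_5 = 2·-23 + -3·-1 = -43
  a_6 = 2·-43 + -3·-23 = -17
  a_7 = 2·-17 + -3·-43 = 95

2,-3 ; 95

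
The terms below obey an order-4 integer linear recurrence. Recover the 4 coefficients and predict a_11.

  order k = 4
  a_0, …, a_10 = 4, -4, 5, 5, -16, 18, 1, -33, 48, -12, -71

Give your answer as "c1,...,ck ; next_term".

-2,-2,0,1 ; 133

  a_4 = -2·5 + -2·5 + 0·-4 + 1·4 = -16
  a_5 = -2·-16 + -2·5 + 0·5 + 1·-4 = 18
  a_6 = -2·18 + -2·-16 + 0·5 + 1·5 = 1
  a_7 = -2·1 + -2·18 + 0·-16 + 1·5 = -33
  a_8 = -2·-33 + -2·1 + 0·18 + 1·-16 = 48
  a_9 = -2·48 + -2·-33 + 0·1 + 1·18 = -12
  a_10 = -2·-12 + -2·48 + 0·-33 + 1·1 = -71
  a_11 = -2·-71 + -2·-12 + 0·48 + 1·-33 = 133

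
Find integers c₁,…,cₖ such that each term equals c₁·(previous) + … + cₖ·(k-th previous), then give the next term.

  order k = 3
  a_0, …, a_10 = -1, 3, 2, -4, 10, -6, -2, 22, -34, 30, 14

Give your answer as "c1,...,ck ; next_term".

  a_3 = -1·2 + 0·3 + 2·-1 = -4
  a_4 = -1·-4 + 0·2 + 2·3 = 10
  a_5 = -1·10 + 0·-4 + 2·2 = -6
  a_6 = -1·-6 + 0·10 + 2·-4 = -2
  a_7 = -1·-2 + 0·-6 + 2·10 = 22
  a_8 = -1·22 + 0·-2 + 2·-6 = -34
  a_9 = -1·-34 + 0·22 + 2·-2 = 30
  a_10 = -1·30 + 0·-34 + 2·22 = 14
  a_11 = -1·14 + 0·30 + 2·-34 = -82

-1,0,2 ; -82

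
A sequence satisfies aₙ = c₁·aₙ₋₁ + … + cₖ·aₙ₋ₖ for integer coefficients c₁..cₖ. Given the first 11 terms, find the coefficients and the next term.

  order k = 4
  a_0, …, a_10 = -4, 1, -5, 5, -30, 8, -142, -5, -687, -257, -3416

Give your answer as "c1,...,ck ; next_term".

1,4,-3,3 ; -2398

  a_4 = 1·5 + 4·-5 + -3·1 + 3·-4 = -30
  a_5 = 1·-30 + 4·5 + -3·-5 + 3·1 = 8
  a_6 = 1·8 + 4·-30 + -3·5 + 3·-5 = -142
  a_7 = 1·-142 + 4·8 + -3·-30 + 3·5 = -5
  a_8 = 1·-5 + 4·-142 + -3·8 + 3·-30 = -687
  a_9 = 1·-687 + 4·-5 + -3·-142 + 3·8 = -257
  a_10 = 1·-257 + 4·-687 + -3·-5 + 3·-142 = -3416
  a_11 = 1·-3416 + 4·-257 + -3·-687 + 3·-5 = -2398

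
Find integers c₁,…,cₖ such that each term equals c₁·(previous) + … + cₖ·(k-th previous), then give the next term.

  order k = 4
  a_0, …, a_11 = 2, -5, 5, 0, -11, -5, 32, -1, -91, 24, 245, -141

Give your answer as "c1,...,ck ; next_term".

0,-2,1,2 ; -648

  a_4 = 0·0 + -2·5 + 1·-5 + 2·2 = -11
  a_5 = 0·-11 + -2·0 + 1·5 + 2·-5 = -5
  a_6 = 0·-5 + -2·-11 + 1·0 + 2·5 = 32
  a_7 = 0·32 + -2·-5 + 1·-11 + 2·0 = -1
  a_8 = 0·-1 + -2·32 + 1·-5 + 2·-11 = -91
  a_9 = 0·-91 + -2·-1 + 1·32 + 2·-5 = 24
  a_10 = 0·24 + -2·-91 + 1·-1 + 2·32 = 245
  a_11 = 0·245 + -2·24 + 1·-91 + 2·-1 = -141
  a_12 = 0·-141 + -2·245 + 1·24 + 2·-91 = -648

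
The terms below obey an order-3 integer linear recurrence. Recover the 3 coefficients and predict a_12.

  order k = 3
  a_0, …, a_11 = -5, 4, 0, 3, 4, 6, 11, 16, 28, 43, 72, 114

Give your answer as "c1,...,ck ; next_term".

  a_3 = 0·0 + 2·4 + 1·-5 = 3
  a_4 = 0·3 + 2·0 + 1·4 = 4
  a_5 = 0·4 + 2·3 + 1·0 = 6
  a_6 = 0·6 + 2·4 + 1·3 = 11
  a_7 = 0·11 + 2·6 + 1·4 = 16
  a_8 = 0·16 + 2·11 + 1·6 = 28
  a_9 = 0·28 + 2·16 + 1·11 = 43
  a_10 = 0·43 + 2·28 + 1·16 = 72
  a_11 = 0·72 + 2·43 + 1·28 = 114
  a_12 = 0·114 + 2·72 + 1·43 = 187

0,2,1 ; 187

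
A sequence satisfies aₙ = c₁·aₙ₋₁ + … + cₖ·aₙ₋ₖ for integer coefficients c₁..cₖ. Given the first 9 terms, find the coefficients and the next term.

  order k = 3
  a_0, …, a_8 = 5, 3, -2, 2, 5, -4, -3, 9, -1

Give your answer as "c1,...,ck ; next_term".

0,-1,1 ; -12

  a_3 = 0·-2 + -1·3 + 1·5 = 2
  a_4 = 0·2 + -1·-2 + 1·3 = 5
  a_5 = 0·5 + -1·2 + 1·-2 = -4
  a_6 = 0·-4 + -1·5 + 1·2 = -3
  a_7 = 0·-3 + -1·-4 + 1·5 = 9
  a_8 = 0·9 + -1·-3 + 1·-4 = -1
  a_9 = 0·-1 + -1·9 + 1·-3 = -12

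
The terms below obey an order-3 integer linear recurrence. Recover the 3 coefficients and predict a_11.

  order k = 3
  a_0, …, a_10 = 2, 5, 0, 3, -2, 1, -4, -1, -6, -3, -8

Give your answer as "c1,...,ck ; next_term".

  a_3 = 1·0 + 1·5 + -1·2 = 3
  a_4 = 1·3 + 1·0 + -1·5 = -2
  a_5 = 1·-2 + 1·3 + -1·0 = 1
  a_6 = 1·1 + 1·-2 + -1·3 = -4
  a_7 = 1·-4 + 1·1 + -1·-2 = -1
  a_8 = 1·-1 + 1·-4 + -1·1 = -6
  a_9 = 1·-6 + 1·-1 + -1·-4 = -3
  a_10 = 1·-3 + 1·-6 + -1·-1 = -8
  a_11 = 1·-8 + 1·-3 + -1·-6 = -5

1,1,-1 ; -5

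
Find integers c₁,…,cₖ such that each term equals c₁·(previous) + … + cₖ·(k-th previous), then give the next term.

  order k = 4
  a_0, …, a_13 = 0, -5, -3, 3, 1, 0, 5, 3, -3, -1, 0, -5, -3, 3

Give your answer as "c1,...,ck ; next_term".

  a_4 = 1·3 + -1·-3 + 1·-5 + -1·0 = 1
  a_5 = 1·1 + -1·3 + 1·-3 + -1·-5 = 0
  a_6 = 1·0 + -1·1 + 1·3 + -1·-3 = 5
  a_7 = 1·5 + -1·0 + 1·1 + -1·3 = 3
  a_8 = 1·3 + -1·5 + 1·0 + -1·1 = -3
  a_9 = 1·-3 + -1·3 + 1·5 + -1·0 = -1
  a_10 = 1·-1 + -1·-3 + 1·3 + -1·5 = 0
  a_11 = 1·0 + -1·-1 + 1·-3 + -1·3 = -5
  a_12 = 1·-5 + -1·0 + 1·-1 + -1·-3 = -3
  a_13 = 1·-3 + -1·-5 + 1·0 + -1·-1 = 3
  a_14 = 1·3 + -1·-3 + 1·-5 + -1·0 = 1

1,-1,1,-1 ; 1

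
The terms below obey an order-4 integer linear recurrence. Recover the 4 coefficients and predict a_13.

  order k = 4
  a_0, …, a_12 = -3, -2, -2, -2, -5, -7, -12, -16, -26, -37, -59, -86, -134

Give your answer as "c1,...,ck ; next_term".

  a_4 = 1·-2 + 1·-2 + -1·-2 + 1·-3 = -5
  a_5 = 1·-5 + 1·-2 + -1·-2 + 1·-2 = -7
  a_6 = 1·-7 + 1·-5 + -1·-2 + 1·-2 = -12
  a_7 = 1·-12 + 1·-7 + -1·-5 + 1·-2 = -16
  a_8 = 1·-16 + 1·-12 + -1·-7 + 1·-5 = -26
  a_9 = 1·-26 + 1·-16 + -1·-12 + 1·-7 = -37
  a_10 = 1·-37 + 1·-26 + -1·-16 + 1·-12 = -59
  a_11 = 1·-59 + 1·-37 + -1·-26 + 1·-16 = -86
  a_12 = 1·-86 + 1·-59 + -1·-37 + 1·-26 = -134
  a_13 = 1·-134 + 1·-86 + -1·-59 + 1·-37 = -198

1,1,-1,1 ; -198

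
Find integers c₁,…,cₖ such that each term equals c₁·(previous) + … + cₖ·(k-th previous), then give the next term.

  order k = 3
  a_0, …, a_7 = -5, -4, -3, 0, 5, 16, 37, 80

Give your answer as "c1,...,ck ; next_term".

2,1,-2 ; 165

  a_3 = 2·-3 + 1·-4 + -2·-5 = 0
  a_4 = 2·0 + 1·-3 + -2·-4 = 5
  a_5 = 2·5 + 1·0 + -2·-3 = 16
  a_6 = 2·16 + 1·5 + -2·0 = 37
  a_7 = 2·37 + 1·16 + -2·5 = 80
  a_8 = 2·80 + 1·37 + -2·16 = 165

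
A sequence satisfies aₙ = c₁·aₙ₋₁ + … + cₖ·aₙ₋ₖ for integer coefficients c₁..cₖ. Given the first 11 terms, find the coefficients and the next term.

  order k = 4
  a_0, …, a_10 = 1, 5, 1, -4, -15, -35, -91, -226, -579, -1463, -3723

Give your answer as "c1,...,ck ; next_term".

2,2,-2,1 ; -9440

  a_4 = 2·-4 + 2·1 + -2·5 + 1·1 = -15
  a_5 = 2·-15 + 2·-4 + -2·1 + 1·5 = -35
  a_6 = 2·-35 + 2·-15 + -2·-4 + 1·1 = -91
  a_7 = 2·-91 + 2·-35 + -2·-15 + 1·-4 = -226
  a_8 = 2·-226 + 2·-91 + -2·-35 + 1·-15 = -579
  a_9 = 2·-579 + 2·-226 + -2·-91 + 1·-35 = -1463
  a_10 = 2·-1463 + 2·-579 + -2·-226 + 1·-91 = -3723
  a_11 = 2·-3723 + 2·-1463 + -2·-579 + 1·-226 = -9440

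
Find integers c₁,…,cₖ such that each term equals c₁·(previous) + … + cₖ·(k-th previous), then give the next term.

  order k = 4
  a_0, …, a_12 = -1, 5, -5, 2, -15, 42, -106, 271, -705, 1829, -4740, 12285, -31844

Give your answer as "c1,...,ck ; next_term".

  a_4 = -2·2 + 1·-5 + -1·5 + 1·-1 = -15
  a_5 = -2·-15 + 1·2 + -1·-5 + 1·5 = 42
  a_6 = -2·42 + 1·-15 + -1·2 + 1·-5 = -106
  a_7 = -2·-106 + 1·42 + -1·-15 + 1·2 = 271
  a_8 = -2·271 + 1·-106 + -1·42 + 1·-15 = -705
  a_9 = -2·-705 + 1·271 + -1·-106 + 1·42 = 1829
  a_10 = -2·1829 + 1·-705 + -1·271 + 1·-106 = -4740
  a_11 = -2·-4740 + 1·1829 + -1·-705 + 1·271 = 12285
  a_12 = -2·12285 + 1·-4740 + -1·1829 + 1·-705 = -31844
  a_13 = -2·-31844 + 1·12285 + -1·-4740 + 1·1829 = 82542

-2,1,-1,1 ; 82542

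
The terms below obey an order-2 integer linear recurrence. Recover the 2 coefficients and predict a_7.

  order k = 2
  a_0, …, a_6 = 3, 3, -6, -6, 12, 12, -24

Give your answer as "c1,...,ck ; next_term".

0,-2 ; -24

  a_2 = 0·3 + -2·3 = -6
  a_3 = 0·-6 + -2·3 = -6
  a_4 = 0·-6 + -2·-6 = 12
  a_5 = 0·12 + -2·-6 = 12
  a_6 = 0·12 + -2·12 = -24
  a_7 = 0·-24 + -2·12 = -24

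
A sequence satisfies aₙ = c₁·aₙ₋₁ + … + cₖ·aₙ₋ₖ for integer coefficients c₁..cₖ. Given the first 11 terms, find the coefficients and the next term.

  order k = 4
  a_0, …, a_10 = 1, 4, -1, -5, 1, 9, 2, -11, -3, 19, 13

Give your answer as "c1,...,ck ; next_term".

  a_4 = 1·-5 + -1·-1 + 1·4 + 1·1 = 1
  a_5 = 1·1 + -1·-5 + 1·-1 + 1·4 = 9
  a_6 = 1·9 + -1·1 + 1·-5 + 1·-1 = 2
  a_7 = 1·2 + -1·9 + 1·1 + 1·-5 = -11
  a_8 = 1·-11 + -1·2 + 1·9 + 1·1 = -3
  a_9 = 1·-3 + -1·-11 + 1·2 + 1·9 = 19
  a_10 = 1·19 + -1·-3 + 1·-11 + 1·2 = 13
  a_11 = 1·13 + -1·19 + 1·-3 + 1·-11 = -20

1,-1,1,1 ; -20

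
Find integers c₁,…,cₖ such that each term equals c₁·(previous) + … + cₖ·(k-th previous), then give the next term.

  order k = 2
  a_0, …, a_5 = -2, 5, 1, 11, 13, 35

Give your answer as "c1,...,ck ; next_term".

  a_2 = 1·5 + 2·-2 = 1
  a_3 = 1·1 + 2·5 = 11
  a_4 = 1·11 + 2·1 = 13
  a_5 = 1·13 + 2·11 = 35
  a_6 = 1·35 + 2·13 = 61

1,2 ; 61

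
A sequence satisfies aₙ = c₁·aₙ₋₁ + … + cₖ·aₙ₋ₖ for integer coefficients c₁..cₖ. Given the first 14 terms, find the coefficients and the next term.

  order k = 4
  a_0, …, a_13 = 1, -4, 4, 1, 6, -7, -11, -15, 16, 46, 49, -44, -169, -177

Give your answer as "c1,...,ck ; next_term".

1,-1,-2,1 ; 129

  a_4 = 1·1 + -1·4 + -2·-4 + 1·1 = 6
  a_5 = 1·6 + -1·1 + -2·4 + 1·-4 = -7
  a_6 = 1·-7 + -1·6 + -2·1 + 1·4 = -11
  a_7 = 1·-11 + -1·-7 + -2·6 + 1·1 = -15
  a_8 = 1·-15 + -1·-11 + -2·-7 + 1·6 = 16
  a_9 = 1·16 + -1·-15 + -2·-11 + 1·-7 = 46
  a_10 = 1·46 + -1·16 + -2·-15 + 1·-11 = 49
  a_11 = 1·49 + -1·46 + -2·16 + 1·-15 = -44
  a_12 = 1·-44 + -1·49 + -2·46 + 1·16 = -169
  a_13 = 1·-169 + -1·-44 + -2·49 + 1·46 = -177
  a_14 = 1·-177 + -1·-169 + -2·-44 + 1·49 = 129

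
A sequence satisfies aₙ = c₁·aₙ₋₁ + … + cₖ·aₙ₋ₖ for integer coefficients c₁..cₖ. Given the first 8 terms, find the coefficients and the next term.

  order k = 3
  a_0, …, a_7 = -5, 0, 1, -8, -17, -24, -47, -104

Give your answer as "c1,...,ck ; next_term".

  a_3 = 2·1 + -1·0 + 2·-5 = -8
  a_4 = 2·-8 + -1·1 + 2·0 = -17
  a_5 = 2·-17 + -1·-8 + 2·1 = -24
  a_6 = 2·-24 + -1·-17 + 2·-8 = -47
  a_7 = 2·-47 + -1·-24 + 2·-17 = -104
  a_8 = 2·-104 + -1·-47 + 2·-24 = -209

2,-1,2 ; -209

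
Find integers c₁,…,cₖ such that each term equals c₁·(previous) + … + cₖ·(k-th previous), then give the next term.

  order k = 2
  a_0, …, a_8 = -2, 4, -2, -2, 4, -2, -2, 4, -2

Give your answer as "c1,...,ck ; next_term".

  a_2 = -1·4 + -1·-2 = -2
  a_3 = -1·-2 + -1·4 = -2
  a_4 = -1·-2 + -1·-2 = 4
  a_5 = -1·4 + -1·-2 = -2
  a_6 = -1·-2 + -1·4 = -2
  a_7 = -1·-2 + -1·-2 = 4
  a_8 = -1·4 + -1·-2 = -2
  a_9 = -1·-2 + -1·4 = -2

-1,-1 ; -2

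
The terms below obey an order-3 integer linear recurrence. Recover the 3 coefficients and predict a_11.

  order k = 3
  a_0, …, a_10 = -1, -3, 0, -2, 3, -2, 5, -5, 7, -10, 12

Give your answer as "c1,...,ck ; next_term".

  a_3 = 0·0 + 1·-3 + -1·-1 = -2
  a_4 = 0·-2 + 1·0 + -1·-3 = 3
  a_5 = 0·3 + 1·-2 + -1·0 = -2
  a_6 = 0·-2 + 1·3 + -1·-2 = 5
  a_7 = 0·5 + 1·-2 + -1·3 = -5
  a_8 = 0·-5 + 1·5 + -1·-2 = 7
  a_9 = 0·7 + 1·-5 + -1·5 = -10
  a_10 = 0·-10 + 1·7 + -1·-5 = 12
  a_11 = 0·12 + 1·-10 + -1·7 = -17

0,1,-1 ; -17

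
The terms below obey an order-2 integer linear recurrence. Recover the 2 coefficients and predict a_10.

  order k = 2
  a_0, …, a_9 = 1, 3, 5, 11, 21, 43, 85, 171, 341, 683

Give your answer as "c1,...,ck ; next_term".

1,2 ; 1365

  a_2 = 1·3 + 2·1 = 5
  a_3 = 1·5 + 2·3 = 11
  a_4 = 1·11 + 2·5 = 21
  a_5 = 1·21 + 2·11 = 43
  a_6 = 1·43 + 2·21 = 85
  a_7 = 1·85 + 2·43 = 171
  a_8 = 1·171 + 2·85 = 341
  a_9 = 1·341 + 2·171 = 683
  a_10 = 1·683 + 2·341 = 1365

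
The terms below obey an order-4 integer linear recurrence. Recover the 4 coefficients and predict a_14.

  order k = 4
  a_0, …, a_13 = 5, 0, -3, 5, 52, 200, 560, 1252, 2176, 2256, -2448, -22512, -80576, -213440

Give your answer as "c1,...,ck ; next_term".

4,-4,-4,4 ; -451200

  a_4 = 4·5 + -4·-3 + -4·0 + 4·5 = 52
  a_5 = 4·52 + -4·5 + -4·-3 + 4·0 = 200
  a_6 = 4·200 + -4·52 + -4·5 + 4·-3 = 560
  a_7 = 4·560 + -4·200 + -4·52 + 4·5 = 1252
  a_8 = 4·1252 + -4·560 + -4·200 + 4·52 = 2176
  a_9 = 4·2176 + -4·1252 + -4·560 + 4·200 = 2256
  a_10 = 4·2256 + -4·2176 + -4·1252 + 4·560 = -2448
  a_11 = 4·-2448 + -4·2256 + -4·2176 + 4·1252 = -22512
  a_12 = 4·-22512 + -4·-2448 + -4·2256 + 4·2176 = -80576
  a_13 = 4·-80576 + -4·-22512 + -4·-2448 + 4·2256 = -213440
  a_14 = 4·-213440 + -4·-80576 + -4·-22512 + 4·-2448 = -451200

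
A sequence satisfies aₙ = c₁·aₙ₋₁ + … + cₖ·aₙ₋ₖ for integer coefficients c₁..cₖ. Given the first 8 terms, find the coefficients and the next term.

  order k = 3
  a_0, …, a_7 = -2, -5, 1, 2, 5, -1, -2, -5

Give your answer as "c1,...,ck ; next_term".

0,0,-1 ; 1

  a_3 = 0·1 + 0·-5 + -1·-2 = 2
  a_4 = 0·2 + 0·1 + -1·-5 = 5
  a_5 = 0·5 + 0·2 + -1·1 = -1
  a_6 = 0·-1 + 0·5 + -1·2 = -2
  a_7 = 0·-2 + 0·-1 + -1·5 = -5
  a_8 = 0·-5 + 0·-2 + -1·-1 = 1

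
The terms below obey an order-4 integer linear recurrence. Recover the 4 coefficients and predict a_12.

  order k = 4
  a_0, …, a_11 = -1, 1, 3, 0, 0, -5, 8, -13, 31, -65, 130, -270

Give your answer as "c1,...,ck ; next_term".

-1,1,-2,1 ; 561

  a_4 = -1·0 + 1·3 + -2·1 + 1·-1 = 0
  a_5 = -1·0 + 1·0 + -2·3 + 1·1 = -5
  a_6 = -1·-5 + 1·0 + -2·0 + 1·3 = 8
  a_7 = -1·8 + 1·-5 + -2·0 + 1·0 = -13
  a_8 = -1·-13 + 1·8 + -2·-5 + 1·0 = 31
  a_9 = -1·31 + 1·-13 + -2·8 + 1·-5 = -65
  a_10 = -1·-65 + 1·31 + -2·-13 + 1·8 = 130
  a_11 = -1·130 + 1·-65 + -2·31 + 1·-13 = -270
  a_12 = -1·-270 + 1·130 + -2·-65 + 1·31 = 561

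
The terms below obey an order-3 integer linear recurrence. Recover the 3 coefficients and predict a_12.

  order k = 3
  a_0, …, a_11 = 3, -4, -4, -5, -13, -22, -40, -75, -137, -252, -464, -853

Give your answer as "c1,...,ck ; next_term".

1,1,1 ; -1569

  a_3 = 1·-4 + 1·-4 + 1·3 = -5
  a_4 = 1·-5 + 1·-4 + 1·-4 = -13
  a_5 = 1·-13 + 1·-5 + 1·-4 = -22
  a_6 = 1·-22 + 1·-13 + 1·-5 = -40
  a_7 = 1·-40 + 1·-22 + 1·-13 = -75
  a_8 = 1·-75 + 1·-40 + 1·-22 = -137
  a_9 = 1·-137 + 1·-75 + 1·-40 = -252
  a_10 = 1·-252 + 1·-137 + 1·-75 = -464
  a_11 = 1·-464 + 1·-252 + 1·-137 = -853
  a_12 = 1·-853 + 1·-464 + 1·-252 = -1569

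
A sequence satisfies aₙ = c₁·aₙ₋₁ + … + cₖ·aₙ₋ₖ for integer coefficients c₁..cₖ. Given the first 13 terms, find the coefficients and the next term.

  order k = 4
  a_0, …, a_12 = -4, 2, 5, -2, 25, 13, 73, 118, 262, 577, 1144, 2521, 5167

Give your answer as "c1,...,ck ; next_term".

1,3,0,-3 ; 10999

  a_4 = 1·-2 + 3·5 + 0·2 + -3·-4 = 25
  a_5 = 1·25 + 3·-2 + 0·5 + -3·2 = 13
  a_6 = 1·13 + 3·25 + 0·-2 + -3·5 = 73
  a_7 = 1·73 + 3·13 + 0·25 + -3·-2 = 118
  a_8 = 1·118 + 3·73 + 0·13 + -3·25 = 262
  a_9 = 1·262 + 3·118 + 0·73 + -3·13 = 577
  a_10 = 1·577 + 3·262 + 0·118 + -3·73 = 1144
  a_11 = 1·1144 + 3·577 + 0·262 + -3·118 = 2521
  a_12 = 1·2521 + 3·1144 + 0·577 + -3·262 = 5167
  a_13 = 1·5167 + 3·2521 + 0·1144 + -3·577 = 10999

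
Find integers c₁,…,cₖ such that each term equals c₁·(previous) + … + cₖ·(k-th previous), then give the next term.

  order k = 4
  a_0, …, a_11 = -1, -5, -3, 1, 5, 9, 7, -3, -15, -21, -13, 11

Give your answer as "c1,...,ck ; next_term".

  a_4 = 1·1 + -1·-3 + 0·-5 + -1·-1 = 5
  a_5 = 1·5 + -1·1 + 0·-3 + -1·-5 = 9
  a_6 = 1·9 + -1·5 + 0·1 + -1·-3 = 7
  a_7 = 1·7 + -1·9 + 0·5 + -1·1 = -3
  a_8 = 1·-3 + -1·7 + 0·9 + -1·5 = -15
  a_9 = 1·-15 + -1·-3 + 0·7 + -1·9 = -21
  a_10 = 1·-21 + -1·-15 + 0·-3 + -1·7 = -13
  a_11 = 1·-13 + -1·-21 + 0·-15 + -1·-3 = 11
  a_12 = 1·11 + -1·-13 + 0·-21 + -1·-15 = 39

1,-1,0,-1 ; 39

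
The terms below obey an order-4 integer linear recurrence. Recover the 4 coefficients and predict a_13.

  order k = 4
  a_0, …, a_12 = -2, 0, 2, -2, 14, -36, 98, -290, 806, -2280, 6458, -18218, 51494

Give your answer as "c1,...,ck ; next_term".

  a_4 = -2·-2 + 2·2 + -2·0 + -3·-2 = 14
  a_5 = -2·14 + 2·-2 + -2·2 + -3·0 = -36
  a_6 = -2·-36 + 2·14 + -2·-2 + -3·2 = 98
  a_7 = -2·98 + 2·-36 + -2·14 + -3·-2 = -290
  a_8 = -2·-290 + 2·98 + -2·-36 + -3·14 = 806
  a_9 = -2·806 + 2·-290 + -2·98 + -3·-36 = -2280
  a_10 = -2·-2280 + 2·806 + -2·-290 + -3·98 = 6458
  a_11 = -2·6458 + 2·-2280 + -2·806 + -3·-290 = -18218
  a_12 = -2·-18218 + 2·6458 + -2·-2280 + -3·806 = 51494
  a_13 = -2·51494 + 2·-18218 + -2·6458 + -3·-2280 = -145500

-2,2,-2,-3 ; -145500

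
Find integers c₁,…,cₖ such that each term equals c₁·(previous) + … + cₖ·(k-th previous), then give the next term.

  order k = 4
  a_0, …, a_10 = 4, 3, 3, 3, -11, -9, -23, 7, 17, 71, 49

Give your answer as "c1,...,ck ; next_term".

  a_4 = 0·3 + 1·3 + -2·3 + -2·4 = -11
  a_5 = 0·-11 + 1·3 + -2·3 + -2·3 = -9
  a_6 = 0·-9 + 1·-11 + -2·3 + -2·3 = -23
  a_7 = 0·-23 + 1·-9 + -2·-11 + -2·3 = 7
  a_8 = 0·7 + 1·-23 + -2·-9 + -2·-11 = 17
  a_9 = 0·17 + 1·7 + -2·-23 + -2·-9 = 71
  a_10 = 0·71 + 1·17 + -2·7 + -2·-23 = 49
  a_11 = 0·49 + 1·71 + -2·17 + -2·7 = 23

0,1,-2,-2 ; 23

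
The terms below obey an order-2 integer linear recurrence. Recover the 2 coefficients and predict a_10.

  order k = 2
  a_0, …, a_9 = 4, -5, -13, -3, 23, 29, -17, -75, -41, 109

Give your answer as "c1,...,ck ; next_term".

  a_2 = 1·-5 + -2·4 = -13
  a_3 = 1·-13 + -2·-5 = -3
  a_4 = 1·-3 + -2·-13 = 23
  a_5 = 1·23 + -2·-3 = 29
  a_6 = 1·29 + -2·23 = -17
  a_7 = 1·-17 + -2·29 = -75
  a_8 = 1·-75 + -2·-17 = -41
  a_9 = 1·-41 + -2·-75 = 109
  a_10 = 1·109 + -2·-41 = 191

1,-2 ; 191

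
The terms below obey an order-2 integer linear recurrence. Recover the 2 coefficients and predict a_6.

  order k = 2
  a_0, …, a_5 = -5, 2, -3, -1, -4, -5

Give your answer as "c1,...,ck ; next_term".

1,1 ; -9

  a_2 = 1·2 + 1·-5 = -3
  a_3 = 1·-3 + 1·2 = -1
  a_4 = 1·-1 + 1·-3 = -4
  a_5 = 1·-4 + 1·-1 = -5
  a_6 = 1·-5 + 1·-4 = -9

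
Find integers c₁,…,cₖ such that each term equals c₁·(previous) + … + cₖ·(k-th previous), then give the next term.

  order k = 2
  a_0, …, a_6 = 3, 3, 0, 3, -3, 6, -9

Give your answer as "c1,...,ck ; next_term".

-1,1 ; 15

  a_2 = -1·3 + 1·3 = 0
  a_3 = -1·0 + 1·3 = 3
  a_4 = -1·3 + 1·0 = -3
  a_5 = -1·-3 + 1·3 = 6
  a_6 = -1·6 + 1·-3 = -9
  a_7 = -1·-9 + 1·6 = 15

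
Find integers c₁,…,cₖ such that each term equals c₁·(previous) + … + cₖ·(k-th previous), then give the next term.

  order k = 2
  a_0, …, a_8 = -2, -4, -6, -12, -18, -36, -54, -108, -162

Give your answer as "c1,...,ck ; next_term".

0,3 ; -324

  a_2 = 0·-4 + 3·-2 = -6
  a_3 = 0·-6 + 3·-4 = -12
  a_4 = 0·-12 + 3·-6 = -18
  a_5 = 0·-18 + 3·-12 = -36
  a_6 = 0·-36 + 3·-18 = -54
  a_7 = 0·-54 + 3·-36 = -108
  a_8 = 0·-108 + 3·-54 = -162
  a_9 = 0·-162 + 3·-108 = -324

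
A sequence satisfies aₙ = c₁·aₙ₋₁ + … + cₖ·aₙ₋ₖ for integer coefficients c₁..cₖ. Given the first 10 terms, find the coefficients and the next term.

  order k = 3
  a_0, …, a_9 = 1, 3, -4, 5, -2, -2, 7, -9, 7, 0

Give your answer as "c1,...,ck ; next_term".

  a_3 = -1·-4 + 0·3 + 1·1 = 5
  a_4 = -1·5 + 0·-4 + 1·3 = -2
  a_5 = -1·-2 + 0·5 + 1·-4 = -2
  a_6 = -1·-2 + 0·-2 + 1·5 = 7
  a_7 = -1·7 + 0·-2 + 1·-2 = -9
  a_8 = -1·-9 + 0·7 + 1·-2 = 7
  a_9 = -1·7 + 0·-9 + 1·7 = 0
  a_10 = -1·0 + 0·7 + 1·-9 = -9

-1,0,1 ; -9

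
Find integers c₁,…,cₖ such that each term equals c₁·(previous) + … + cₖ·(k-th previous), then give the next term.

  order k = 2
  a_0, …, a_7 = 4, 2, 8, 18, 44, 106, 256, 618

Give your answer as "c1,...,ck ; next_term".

2,1 ; 1492

  a_2 = 2·2 + 1·4 = 8
  a_3 = 2·8 + 1·2 = 18
  a_4 = 2·18 + 1·8 = 44
  a_5 = 2·44 + 1·18 = 106
  a_6 = 2·106 + 1·44 = 256
  a_7 = 2·256 + 1·106 = 618
  a_8 = 2·618 + 1·256 = 1492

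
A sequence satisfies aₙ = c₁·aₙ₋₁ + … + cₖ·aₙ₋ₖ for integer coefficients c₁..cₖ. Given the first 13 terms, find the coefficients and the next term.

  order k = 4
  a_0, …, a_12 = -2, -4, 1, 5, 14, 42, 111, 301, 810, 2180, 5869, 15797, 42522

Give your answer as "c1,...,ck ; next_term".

  a_4 = 2·5 + 2·1 + 0·-4 + -1·-2 = 14
  a_5 = 2·14 + 2·5 + 0·1 + -1·-4 = 42
  a_6 = 2·42 + 2·14 + 0·5 + -1·1 = 111
  a_7 = 2·111 + 2·42 + 0·14 + -1·5 = 301
  a_8 = 2·301 + 2·111 + 0·42 + -1·14 = 810
  a_9 = 2·810 + 2·301 + 0·111 + -1·42 = 2180
  a_10 = 2·2180 + 2·810 + 0·301 + -1·111 = 5869
  a_11 = 2·5869 + 2·2180 + 0·810 + -1·301 = 15797
  a_12 = 2·15797 + 2·5869 + 0·2180 + -1·810 = 42522
  a_13 = 2·42522 + 2·15797 + 0·5869 + -1·2180 = 114458

2,2,0,-1 ; 114458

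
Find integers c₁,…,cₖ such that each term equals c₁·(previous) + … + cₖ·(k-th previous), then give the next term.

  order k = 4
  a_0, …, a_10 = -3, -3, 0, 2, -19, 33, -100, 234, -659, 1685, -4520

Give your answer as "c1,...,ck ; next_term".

  a_4 = -2·2 + 2·0 + 2·-3 + 3·-3 = -19
  a_5 = -2·-19 + 2·2 + 2·0 + 3·-3 = 33
  a_6 = -2·33 + 2·-19 + 2·2 + 3·0 = -100
  a_7 = -2·-100 + 2·33 + 2·-19 + 3·2 = 234
  a_8 = -2·234 + 2·-100 + 2·33 + 3·-19 = -659
  a_9 = -2·-659 + 2·234 + 2·-100 + 3·33 = 1685
  a_10 = -2·1685 + 2·-659 + 2·234 + 3·-100 = -4520
  a_11 = -2·-4520 + 2·1685 + 2·-659 + 3·234 = 11794

-2,2,2,3 ; 11794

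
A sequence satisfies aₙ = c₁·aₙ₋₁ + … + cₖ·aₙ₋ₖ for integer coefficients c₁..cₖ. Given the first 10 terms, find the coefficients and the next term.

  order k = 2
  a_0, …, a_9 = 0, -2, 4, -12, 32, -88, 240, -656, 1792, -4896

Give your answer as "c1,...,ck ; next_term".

  a_2 = -2·-2 + 2·0 = 4
  a_3 = -2·4 + 2·-2 = -12
  a_4 = -2·-12 + 2·4 = 32
  a_5 = -2·32 + 2·-12 = -88
  a_6 = -2·-88 + 2·32 = 240
  a_7 = -2·240 + 2·-88 = -656
  a_8 = -2·-656 + 2·240 = 1792
  a_9 = -2·1792 + 2·-656 = -4896
  a_10 = -2·-4896 + 2·1792 = 13376

-2,2 ; 13376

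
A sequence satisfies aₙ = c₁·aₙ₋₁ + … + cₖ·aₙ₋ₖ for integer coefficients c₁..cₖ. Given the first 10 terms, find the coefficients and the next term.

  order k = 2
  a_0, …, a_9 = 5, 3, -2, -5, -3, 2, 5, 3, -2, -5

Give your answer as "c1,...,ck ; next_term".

1,-1 ; -3

  a_2 = 1·3 + -1·5 = -2
  a_3 = 1·-2 + -1·3 = -5
  a_4 = 1·-5 + -1·-2 = -3
  a_5 = 1·-3 + -1·-5 = 2
  a_6 = 1·2 + -1·-3 = 5
  a_7 = 1·5 + -1·2 = 3
  a_8 = 1·3 + -1·5 = -2
  a_9 = 1·-2 + -1·3 = -5
  a_10 = 1·-5 + -1·-2 = -3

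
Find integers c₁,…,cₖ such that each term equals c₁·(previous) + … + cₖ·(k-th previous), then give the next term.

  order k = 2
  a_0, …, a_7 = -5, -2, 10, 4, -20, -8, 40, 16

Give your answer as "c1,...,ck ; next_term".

  a_2 = 0·-2 + -2·-5 = 10
  a_3 = 0·10 + -2·-2 = 4
  a_4 = 0·4 + -2·10 = -20
  a_5 = 0·-20 + -2·4 = -8
  a_6 = 0·-8 + -2·-20 = 40
  a_7 = 0·40 + -2·-8 = 16
  a_8 = 0·16 + -2·40 = -80

0,-2 ; -80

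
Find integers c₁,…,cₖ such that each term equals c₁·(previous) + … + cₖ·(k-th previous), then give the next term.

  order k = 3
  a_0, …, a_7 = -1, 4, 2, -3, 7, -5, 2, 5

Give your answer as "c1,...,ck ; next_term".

-1,0,1 ; -10

  a_3 = -1·2 + 0·4 + 1·-1 = -3
  a_4 = -1·-3 + 0·2 + 1·4 = 7
  a_5 = -1·7 + 0·-3 + 1·2 = -5
  a_6 = -1·-5 + 0·7 + 1·-3 = 2
  a_7 = -1·2 + 0·-5 + 1·7 = 5
  a_8 = -1·5 + 0·2 + 1·-5 = -10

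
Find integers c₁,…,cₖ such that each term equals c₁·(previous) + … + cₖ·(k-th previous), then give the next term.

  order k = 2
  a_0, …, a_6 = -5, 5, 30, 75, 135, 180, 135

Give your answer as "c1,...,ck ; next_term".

3,-3 ; -135

  a_2 = 3·5 + -3·-5 = 30
  a_3 = 3·30 + -3·5 = 75
  a_4 = 3·75 + -3·30 = 135
  a_5 = 3·135 + -3·75 = 180
  a_6 = 3·180 + -3·135 = 135
  a_7 = 3·135 + -3·180 = -135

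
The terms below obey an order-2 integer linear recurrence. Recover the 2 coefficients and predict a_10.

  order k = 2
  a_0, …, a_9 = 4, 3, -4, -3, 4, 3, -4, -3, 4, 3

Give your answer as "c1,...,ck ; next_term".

0,-1 ; -4

  a_2 = 0·3 + -1·4 = -4
  a_3 = 0·-4 + -1·3 = -3
  a_4 = 0·-3 + -1·-4 = 4
  a_5 = 0·4 + -1·-3 = 3
  a_6 = 0·3 + -1·4 = -4
  a_7 = 0·-4 + -1·3 = -3
  a_8 = 0·-3 + -1·-4 = 4
  a_9 = 0·4 + -1·-3 = 3
  a_10 = 0·3 + -1·4 = -4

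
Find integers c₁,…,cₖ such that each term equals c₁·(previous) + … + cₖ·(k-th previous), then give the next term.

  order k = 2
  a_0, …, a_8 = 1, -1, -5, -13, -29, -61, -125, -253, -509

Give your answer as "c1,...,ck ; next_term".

3,-2 ; -1021

  a_2 = 3·-1 + -2·1 = -5
  a_3 = 3·-5 + -2·-1 = -13
  a_4 = 3·-13 + -2·-5 = -29
  a_5 = 3·-29 + -2·-13 = -61
  a_6 = 3·-61 + -2·-29 = -125
  a_7 = 3·-125 + -2·-61 = -253
  a_8 = 3·-253 + -2·-125 = -509
  a_9 = 3·-509 + -2·-253 = -1021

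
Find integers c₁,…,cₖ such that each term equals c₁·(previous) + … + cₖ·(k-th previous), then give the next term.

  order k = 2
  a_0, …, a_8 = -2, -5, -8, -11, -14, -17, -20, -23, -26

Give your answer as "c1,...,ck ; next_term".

  a_2 = 2·-5 + -1·-2 = -8
  a_3 = 2·-8 + -1·-5 = -11
  a_4 = 2·-11 + -1·-8 = -14
  a_5 = 2·-14 + -1·-11 = -17
  a_6 = 2·-17 + -1·-14 = -20
  a_7 = 2·-20 + -1·-17 = -23
  a_8 = 2·-23 + -1·-20 = -26
  a_9 = 2·-26 + -1·-23 = -29

2,-1 ; -29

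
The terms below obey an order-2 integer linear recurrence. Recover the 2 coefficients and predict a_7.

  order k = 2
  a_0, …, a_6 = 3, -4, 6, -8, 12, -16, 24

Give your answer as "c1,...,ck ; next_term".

  a_2 = 0·-4 + 2·3 = 6
  a_3 = 0·6 + 2·-4 = -8
  a_4 = 0·-8 + 2·6 = 12
  a_5 = 0·12 + 2·-8 = -16
  a_6 = 0·-16 + 2·12 = 24
  a_7 = 0·24 + 2·-16 = -32

0,2 ; -32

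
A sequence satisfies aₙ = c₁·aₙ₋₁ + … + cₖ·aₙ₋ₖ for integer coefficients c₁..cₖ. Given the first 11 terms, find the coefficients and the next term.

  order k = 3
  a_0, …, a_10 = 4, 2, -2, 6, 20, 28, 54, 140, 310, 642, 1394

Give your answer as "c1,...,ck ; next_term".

  a_3 = 2·-2 + -1·2 + 3·4 = 6
  a_4 = 2·6 + -1·-2 + 3·2 = 20
  a_5 = 2·20 + -1·6 + 3·-2 = 28
  a_6 = 2·28 + -1·20 + 3·6 = 54
  a_7 = 2·54 + -1·28 + 3·20 = 140
  a_8 = 2·140 + -1·54 + 3·28 = 310
  a_9 = 2·310 + -1·140 + 3·54 = 642
  a_10 = 2·642 + -1·310 + 3·140 = 1394
  a_11 = 2·1394 + -1·642 + 3·310 = 3076

2,-1,3 ; 3076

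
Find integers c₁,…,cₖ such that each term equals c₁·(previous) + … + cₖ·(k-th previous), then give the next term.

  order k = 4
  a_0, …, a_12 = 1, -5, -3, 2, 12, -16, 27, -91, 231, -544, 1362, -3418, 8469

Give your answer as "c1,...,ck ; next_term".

  a_4 = -3·2 + -2·-3 + -3·-5 + -3·1 = 12
  a_5 = -3·12 + -2·2 + -3·-3 + -3·-5 = -16
  a_6 = -3·-16 + -2·12 + -3·2 + -3·-3 = 27
  a_7 = -3·27 + -2·-16 + -3·12 + -3·2 = -91
  a_8 = -3·-91 + -2·27 + -3·-16 + -3·12 = 231
  a_9 = -3·231 + -2·-91 + -3·27 + -3·-16 = -544
  a_10 = -3·-544 + -2·231 + -3·-91 + -3·27 = 1362
  a_11 = -3·1362 + -2·-544 + -3·231 + -3·-91 = -3418
  a_12 = -3·-3418 + -2·1362 + -3·-544 + -3·231 = 8469
  a_13 = -3·8469 + -2·-3418 + -3·1362 + -3·-544 = -21025

-3,-2,-3,-3 ; -21025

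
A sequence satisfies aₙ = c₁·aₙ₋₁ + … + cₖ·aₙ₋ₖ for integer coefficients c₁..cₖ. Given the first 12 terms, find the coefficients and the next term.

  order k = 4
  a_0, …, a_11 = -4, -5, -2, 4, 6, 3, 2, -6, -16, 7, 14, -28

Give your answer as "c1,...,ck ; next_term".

0,-2,2,-3 ; 34

  a_4 = 0·4 + -2·-2 + 2·-5 + -3·-4 = 6
  a_5 = 0·6 + -2·4 + 2·-2 + -3·-5 = 3
  a_6 = 0·3 + -2·6 + 2·4 + -3·-2 = 2
  a_7 = 0·2 + -2·3 + 2·6 + -3·4 = -6
  a_8 = 0·-6 + -2·2 + 2·3 + -3·6 = -16
  a_9 = 0·-16 + -2·-6 + 2·2 + -3·3 = 7
  a_10 = 0·7 + -2·-16 + 2·-6 + -3·2 = 14
  a_11 = 0·14 + -2·7 + 2·-16 + -3·-6 = -28
  a_12 = 0·-28 + -2·14 + 2·7 + -3·-16 = 34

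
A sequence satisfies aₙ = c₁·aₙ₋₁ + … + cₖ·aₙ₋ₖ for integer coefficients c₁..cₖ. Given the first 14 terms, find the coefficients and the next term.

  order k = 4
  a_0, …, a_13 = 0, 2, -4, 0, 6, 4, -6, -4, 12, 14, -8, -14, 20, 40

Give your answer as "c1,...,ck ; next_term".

1,-1,1,1 ; -2

  a_4 = 1·0 + -1·-4 + 1·2 + 1·0 = 6
  a_5 = 1·6 + -1·0 + 1·-4 + 1·2 = 4
  a_6 = 1·4 + -1·6 + 1·0 + 1·-4 = -6
  a_7 = 1·-6 + -1·4 + 1·6 + 1·0 = -4
  a_8 = 1·-4 + -1·-6 + 1·4 + 1·6 = 12
  a_9 = 1·12 + -1·-4 + 1·-6 + 1·4 = 14
  a_10 = 1·14 + -1·12 + 1·-4 + 1·-6 = -8
  a_11 = 1·-8 + -1·14 + 1·12 + 1·-4 = -14
  a_12 = 1·-14 + -1·-8 + 1·14 + 1·12 = 20
  a_13 = 1·20 + -1·-14 + 1·-8 + 1·14 = 40
  a_14 = 1·40 + -1·20 + 1·-14 + 1·-8 = -2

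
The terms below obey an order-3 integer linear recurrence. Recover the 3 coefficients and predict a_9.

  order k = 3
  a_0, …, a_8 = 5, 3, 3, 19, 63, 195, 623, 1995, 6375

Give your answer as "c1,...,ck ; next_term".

  a_3 = 3·3 + 0·3 + 2·5 = 19
  a_4 = 3·19 + 0·3 + 2·3 = 63
  a_5 = 3·63 + 0·19 + 2·3 = 195
  a_6 = 3·195 + 0·63 + 2·19 = 623
  a_7 = 3·623 + 0·195 + 2·63 = 1995
  a_8 = 3·1995 + 0·623 + 2·195 = 6375
  a_9 = 3·6375 + 0·1995 + 2·623 = 20371

3,0,2 ; 20371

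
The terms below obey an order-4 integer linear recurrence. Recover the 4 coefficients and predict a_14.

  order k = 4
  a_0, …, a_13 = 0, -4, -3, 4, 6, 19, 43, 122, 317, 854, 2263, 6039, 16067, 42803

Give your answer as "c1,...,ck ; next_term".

  a_4 = 2·4 + 2·-3 + -1·-4 + 1·0 = 6
  a_5 = 2·6 + 2·4 + -1·-3 + 1·-4 = 19
  a_6 = 2·19 + 2·6 + -1·4 + 1·-3 = 43
  a_7 = 2·43 + 2·19 + -1·6 + 1·4 = 122
  a_8 = 2·122 + 2·43 + -1·19 + 1·6 = 317
  a_9 = 2·317 + 2·122 + -1·43 + 1·19 = 854
  a_10 = 2·854 + 2·317 + -1·122 + 1·43 = 2263
  a_11 = 2·2263 + 2·854 + -1·317 + 1·122 = 6039
  a_12 = 2·6039 + 2·2263 + -1·854 + 1·317 = 16067
  a_13 = 2·16067 + 2·6039 + -1·2263 + 1·854 = 42803
  a_14 = 2·42803 + 2·16067 + -1·6039 + 1·2263 = 113964

2,2,-1,1 ; 113964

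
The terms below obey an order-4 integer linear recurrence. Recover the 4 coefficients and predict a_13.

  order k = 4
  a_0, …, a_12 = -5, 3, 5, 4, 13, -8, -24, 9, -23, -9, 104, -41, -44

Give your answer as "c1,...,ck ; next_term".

  a_4 = 0·4 + -1·5 + 1·3 + -3·-5 = 13
  a_5 = 0·13 + -1·4 + 1·5 + -3·3 = -8
  a_6 = 0·-8 + -1·13 + 1·4 + -3·5 = -24
  a_7 = 0·-24 + -1·-8 + 1·13 + -3·4 = 9
  a_8 = 0·9 + -1·-24 + 1·-8 + -3·13 = -23
  a_9 = 0·-23 + -1·9 + 1·-24 + -3·-8 = -9
  a_10 = 0·-9 + -1·-23 + 1·9 + -3·-24 = 104
  a_11 = 0·104 + -1·-9 + 1·-23 + -3·9 = -41
  a_12 = 0·-41 + -1·104 + 1·-9 + -3·-23 = -44
  a_13 = 0·-44 + -1·-41 + 1·104 + -3·-9 = 172

0,-1,1,-3 ; 172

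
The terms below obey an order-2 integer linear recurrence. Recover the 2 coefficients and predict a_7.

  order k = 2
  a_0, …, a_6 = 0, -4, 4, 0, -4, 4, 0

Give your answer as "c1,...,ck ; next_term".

  a_2 = -1·-4 + -1·0 = 4
  a_3 = -1·4 + -1·-4 = 0
  a_4 = -1·0 + -1·4 = -4
  a_5 = -1·-4 + -1·0 = 4
  a_6 = -1·4 + -1·-4 = 0
  a_7 = -1·0 + -1·4 = -4

-1,-1 ; -4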